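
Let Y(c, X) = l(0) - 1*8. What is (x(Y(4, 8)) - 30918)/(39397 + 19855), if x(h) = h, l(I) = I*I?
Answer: -15463/29626 ≈ -0.52194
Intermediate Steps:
l(I) = I²
Y(c, X) = -8 (Y(c, X) = 0² - 1*8 = 0 - 8 = -8)
(x(Y(4, 8)) - 30918)/(39397 + 19855) = (-8 - 30918)/(39397 + 19855) = -30926/59252 = -30926*1/59252 = -15463/29626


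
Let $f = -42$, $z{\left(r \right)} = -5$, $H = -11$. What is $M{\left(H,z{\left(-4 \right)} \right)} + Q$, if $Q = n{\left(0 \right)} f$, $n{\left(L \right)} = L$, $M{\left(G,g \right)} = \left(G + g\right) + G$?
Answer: $-27$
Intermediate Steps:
$M{\left(G,g \right)} = g + 2 G$
$Q = 0$ ($Q = 0 \left(-42\right) = 0$)
$M{\left(H,z{\left(-4 \right)} \right)} + Q = \left(-5 + 2 \left(-11\right)\right) + 0 = \left(-5 - 22\right) + 0 = -27 + 0 = -27$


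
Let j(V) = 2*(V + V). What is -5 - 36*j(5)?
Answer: -725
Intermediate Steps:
j(V) = 4*V (j(V) = 2*(2*V) = 4*V)
-5 - 36*j(5) = -5 - 144*5 = -5 - 36*20 = -5 - 720 = -725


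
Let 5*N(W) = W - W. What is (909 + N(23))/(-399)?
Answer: -303/133 ≈ -2.2782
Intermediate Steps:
N(W) = 0 (N(W) = (W - W)/5 = (1/5)*0 = 0)
(909 + N(23))/(-399) = (909 + 0)/(-399) = 909*(-1/399) = -303/133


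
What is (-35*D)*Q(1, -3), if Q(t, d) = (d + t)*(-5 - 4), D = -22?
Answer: 13860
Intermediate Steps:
Q(t, d) = -9*d - 9*t (Q(t, d) = (d + t)*(-9) = -9*d - 9*t)
(-35*D)*Q(1, -3) = (-35*(-22))*(-9*(-3) - 9*1) = 770*(27 - 9) = 770*18 = 13860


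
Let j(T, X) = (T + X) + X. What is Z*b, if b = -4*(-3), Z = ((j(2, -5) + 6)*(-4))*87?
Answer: 8352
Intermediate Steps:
j(T, X) = T + 2*X
Z = 696 (Z = (((2 + 2*(-5)) + 6)*(-4))*87 = (((2 - 10) + 6)*(-4))*87 = ((-8 + 6)*(-4))*87 = -2*(-4)*87 = 8*87 = 696)
b = 12
Z*b = 696*12 = 8352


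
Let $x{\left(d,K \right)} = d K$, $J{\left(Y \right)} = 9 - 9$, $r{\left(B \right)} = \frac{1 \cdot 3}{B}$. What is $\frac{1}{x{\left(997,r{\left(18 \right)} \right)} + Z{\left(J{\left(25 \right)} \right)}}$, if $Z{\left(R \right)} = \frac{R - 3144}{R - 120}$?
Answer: $\frac{30}{5771} \approx 0.0051984$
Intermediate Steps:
$r{\left(B \right)} = \frac{3}{B}$
$J{\left(Y \right)} = 0$
$Z{\left(R \right)} = \frac{-3144 + R}{-120 + R}$
$x{\left(d,K \right)} = K d$
$\frac{1}{x{\left(997,r{\left(18 \right)} \right)} + Z{\left(J{\left(25 \right)} \right)}} = \frac{1}{\frac{3}{18} \cdot 997 + \frac{-3144 + 0}{-120 + 0}} = \frac{1}{3 \cdot \frac{1}{18} \cdot 997 + \frac{1}{-120} \left(-3144\right)} = \frac{1}{\frac{1}{6} \cdot 997 - - \frac{131}{5}} = \frac{1}{\frac{997}{6} + \frac{131}{5}} = \frac{1}{\frac{5771}{30}} = \frac{30}{5771}$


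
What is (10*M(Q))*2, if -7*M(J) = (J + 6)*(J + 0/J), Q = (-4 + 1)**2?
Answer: -2700/7 ≈ -385.71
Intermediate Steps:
Q = 9 (Q = (-3)**2 = 9)
M(J) = -J*(6 + J)/7 (M(J) = -(J + 6)*(J + 0/J)/7 = -(6 + J)*(J + 0)/7 = -(6 + J)*J/7 = -J*(6 + J)/7)
(10*M(Q))*2 = (10*(-1/7*9*(6 + 9)))*2 = (10*(-1/7*9*15))*2 = (10*(-135/7))*2 = -1350/7*2 = -2700/7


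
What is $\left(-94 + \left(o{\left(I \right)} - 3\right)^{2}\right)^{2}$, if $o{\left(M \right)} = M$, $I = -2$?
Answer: $4761$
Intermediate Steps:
$\left(-94 + \left(o{\left(I \right)} - 3\right)^{2}\right)^{2} = \left(-94 + \left(-2 - 3\right)^{2}\right)^{2} = \left(-94 + \left(-5\right)^{2}\right)^{2} = \left(-94 + 25\right)^{2} = \left(-69\right)^{2} = 4761$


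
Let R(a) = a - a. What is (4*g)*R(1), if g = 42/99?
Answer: 0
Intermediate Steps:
R(a) = 0
g = 14/33 (g = 42*(1/99) = 14/33 ≈ 0.42424)
(4*g)*R(1) = (4*(14/33))*0 = (56/33)*0 = 0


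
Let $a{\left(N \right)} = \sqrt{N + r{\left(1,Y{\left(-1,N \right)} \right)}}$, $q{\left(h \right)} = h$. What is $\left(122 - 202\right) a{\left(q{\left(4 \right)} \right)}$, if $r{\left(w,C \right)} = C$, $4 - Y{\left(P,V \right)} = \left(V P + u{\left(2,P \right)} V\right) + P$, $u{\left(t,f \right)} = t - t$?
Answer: $- 80 \sqrt{13} \approx -288.44$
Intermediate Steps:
$u{\left(t,f \right)} = 0$
$Y{\left(P,V \right)} = 4 - P - P V$ ($Y{\left(P,V \right)} = 4 - \left(\left(V P + 0 V\right) + P\right) = 4 - \left(\left(P V + 0\right) + P\right) = 4 - \left(P V + P\right) = 4 - \left(P + P V\right) = 4 - P - P V$)
$a{\left(N \right)} = \sqrt{5 + 2 N}$ ($a{\left(N \right)} = \sqrt{N - \left(-5 - N\right)} = \sqrt{N + \left(4 + 1 + N\right)} = \sqrt{N + \left(5 + N\right)} = \sqrt{5 + 2 N}$)
$\left(122 - 202\right) a{\left(q{\left(4 \right)} \right)} = \left(122 - 202\right) \sqrt{5 + 2 \cdot 4} = - 80 \sqrt{5 + 8} = - 80 \sqrt{13}$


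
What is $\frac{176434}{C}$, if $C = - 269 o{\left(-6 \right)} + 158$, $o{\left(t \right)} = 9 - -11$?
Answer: $- \frac{88217}{2611} \approx -33.787$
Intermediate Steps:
$o{\left(t \right)} = 20$ ($o{\left(t \right)} = 9 + 11 = 20$)
$C = -5222$ ($C = \left(-269\right) 20 + 158 = -5380 + 158 = -5222$)
$\frac{176434}{C} = \frac{176434}{-5222} = 176434 \left(- \frac{1}{5222}\right) = - \frac{88217}{2611}$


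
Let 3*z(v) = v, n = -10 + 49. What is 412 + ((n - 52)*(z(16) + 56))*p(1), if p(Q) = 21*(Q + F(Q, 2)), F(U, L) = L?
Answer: -49820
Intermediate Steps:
n = 39
p(Q) = 42 + 21*Q (p(Q) = 21*(Q + 2) = 21*(2 + Q) = 42 + 21*Q)
z(v) = v/3
412 + ((n - 52)*(z(16) + 56))*p(1) = 412 + ((39 - 52)*((⅓)*16 + 56))*(42 + 21*1) = 412 + (-13*(16/3 + 56))*(42 + 21) = 412 - 13*184/3*63 = 412 - 2392/3*63 = 412 - 50232 = -49820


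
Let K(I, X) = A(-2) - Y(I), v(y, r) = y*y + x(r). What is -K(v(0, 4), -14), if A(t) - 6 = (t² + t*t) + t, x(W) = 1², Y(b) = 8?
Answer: -4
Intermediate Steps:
x(W) = 1
v(y, r) = 1 + y² (v(y, r) = y*y + 1 = y² + 1 = 1 + y²)
A(t) = 6 + t + 2*t² (A(t) = 6 + ((t² + t*t) + t) = 6 + ((t² + t²) + t) = 6 + (2*t² + t) = 6 + (t + 2*t²) = 6 + t + 2*t²)
K(I, X) = 4 (K(I, X) = (6 - 2 + 2*(-2)²) - 1*8 = (6 - 2 + 2*4) - 8 = (6 - 2 + 8) - 8 = 12 - 8 = 4)
-K(v(0, 4), -14) = -1*4 = -4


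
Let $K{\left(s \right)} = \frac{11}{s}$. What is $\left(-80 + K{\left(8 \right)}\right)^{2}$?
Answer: $\frac{395641}{64} \approx 6181.9$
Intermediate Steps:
$\left(-80 + K{\left(8 \right)}\right)^{2} = \left(-80 + \frac{11}{8}\right)^{2} = \left(- \frac{629}{8}\right)^{2} = \frac{395641}{64}$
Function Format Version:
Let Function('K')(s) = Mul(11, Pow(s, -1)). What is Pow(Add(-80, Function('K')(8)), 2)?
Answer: Rational(395641, 64) ≈ 6181.9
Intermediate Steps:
Pow(Add(-80, Function('K')(8)), 2) = Pow(Add(-80, Mul(11, Pow(8, -1))), 2) = Pow(Add(-80, Mul(11, Rational(1, 8))), 2) = Pow(Add(-80, Rational(11, 8)), 2) = Pow(Rational(-629, 8), 2) = Rational(395641, 64)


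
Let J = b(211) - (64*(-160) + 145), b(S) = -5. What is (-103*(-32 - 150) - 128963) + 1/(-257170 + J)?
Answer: -27232416361/247080 ≈ -1.1022e+5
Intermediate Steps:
J = 10090 (J = -5 - (64*(-160) + 145) = -5 - (-10240 + 145) = -5 - 1*(-10095) = -5 + 10095 = 10090)
(-103*(-32 - 150) - 128963) + 1/(-257170 + J) = (-103*(-32 - 150) - 128963) + 1/(-257170 + 10090) = (-103*(-182) - 128963) + 1/(-247080) = (18746 - 128963) - 1/247080 = -110217 - 1/247080 = -27232416361/247080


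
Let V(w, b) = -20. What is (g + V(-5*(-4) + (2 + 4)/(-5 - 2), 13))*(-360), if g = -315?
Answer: 120600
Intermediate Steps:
(g + V(-5*(-4) + (2 + 4)/(-5 - 2), 13))*(-360) = (-315 - 20)*(-360) = -335*(-360) = 120600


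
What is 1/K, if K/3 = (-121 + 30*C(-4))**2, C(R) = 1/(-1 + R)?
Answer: 1/48387 ≈ 2.0667e-5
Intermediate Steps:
K = 48387 (K = 3*(-121 + 30/(-1 - 4))**2 = 3*(-121 + 30/(-5))**2 = 3*(-121 + 30*(-1/5))**2 = 3*(-121 - 6)**2 = 3*(-127)**2 = 3*16129 = 48387)
1/K = 1/48387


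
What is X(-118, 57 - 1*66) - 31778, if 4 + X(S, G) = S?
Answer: -31900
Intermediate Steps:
X(S, G) = -4 + S
X(-118, 57 - 1*66) - 31778 = (-4 - 118) - 31778 = -122 - 31778 = -31900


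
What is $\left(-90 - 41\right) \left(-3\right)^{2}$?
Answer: $-1179$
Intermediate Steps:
$\left(-90 - 41\right) \left(-3\right)^{2} = \left(-131\right) 9 = -1179$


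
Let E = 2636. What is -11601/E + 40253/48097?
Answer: -451866389/126783692 ≈ -3.5641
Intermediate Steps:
-11601/E + 40253/48097 = -11601/2636 + 40253/48097 = -451866389/126783692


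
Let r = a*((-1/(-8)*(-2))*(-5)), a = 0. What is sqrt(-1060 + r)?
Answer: 2*I*sqrt(265) ≈ 32.558*I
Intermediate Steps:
r = 0 (r = 0*((-1/(-8)*(-2))*(-5)) = 0*((-1*(-1/8)*(-2))*(-5)) = 0*(((1/8)*(-2))*(-5)) = 0*(-1/4*(-5)) = 0*(5/4) = 0)
sqrt(-1060 + r) = sqrt(-1060 + 0) = sqrt(-1060) = 2*I*sqrt(265)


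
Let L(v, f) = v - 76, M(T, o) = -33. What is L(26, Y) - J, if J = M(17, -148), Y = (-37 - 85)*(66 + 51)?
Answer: -17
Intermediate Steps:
Y = -14274 (Y = -122*117 = -14274)
L(v, f) = -76 + v
J = -33
L(26, Y) - J = (-76 + 26) - 1*(-33) = -50 + 33 = -17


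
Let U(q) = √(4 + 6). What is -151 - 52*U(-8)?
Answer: -151 - 52*√10 ≈ -315.44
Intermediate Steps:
U(q) = √10
-151 - 52*U(-8) = -151 - 52*√10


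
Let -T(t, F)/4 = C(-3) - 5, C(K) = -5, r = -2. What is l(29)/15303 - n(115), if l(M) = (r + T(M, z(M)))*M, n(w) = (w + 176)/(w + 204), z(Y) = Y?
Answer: -4101635/4881657 ≈ -0.84021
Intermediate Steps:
T(t, F) = 40 (T(t, F) = -4*(-5 - 5) = -4*(-10) = 40)
n(w) = (176 + w)/(204 + w)
l(M) = 38*M (l(M) = (-2 + 40)*M = 38*M)
l(29)/15303 - n(115) = (38*29)/15303 - (176 + 115)/(204 + 115) = 1102*(1/15303) - 291/319 = 1102/15303 - 291/319 = -4101635/4881657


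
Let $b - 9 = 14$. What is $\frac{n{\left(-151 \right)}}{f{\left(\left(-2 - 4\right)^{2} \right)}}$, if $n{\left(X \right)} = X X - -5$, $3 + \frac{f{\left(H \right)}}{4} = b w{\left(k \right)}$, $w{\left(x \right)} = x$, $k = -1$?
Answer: $- \frac{11403}{52} \approx -219.29$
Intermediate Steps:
$b = 23$ ($b = 9 + 14 = 23$)
$f{\left(H \right)} = -104$ ($f{\left(H \right)} = -12 + 4 \cdot 23 \left(-1\right) = -12 + 4 \left(-23\right) = -12 - 92 = -104$)
$n{\left(X \right)} = 5 + X^{2}$ ($n{\left(X \right)} = X^{2} + 5 = 5 + X^{2}$)
$\frac{n{\left(-151 \right)}}{f{\left(\left(-2 - 4\right)^{2} \right)}} = \frac{5 + \left(-151\right)^{2}}{-104} = \left(5 + 22801\right) \left(- \frac{1}{104}\right) = 22806 \left(- \frac{1}{104}\right) = - \frac{11403}{52}$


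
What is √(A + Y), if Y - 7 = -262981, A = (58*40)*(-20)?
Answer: I*√309374 ≈ 556.21*I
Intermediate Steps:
A = -46400 (A = 2320*(-20) = -46400)
Y = -262974 (Y = 7 - 262981 = -262974)
√(A + Y) = √(-46400 - 262974) = √(-309374) = I*√309374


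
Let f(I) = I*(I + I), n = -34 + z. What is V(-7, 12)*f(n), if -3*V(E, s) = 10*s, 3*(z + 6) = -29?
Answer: -1776080/9 ≈ -1.9734e+5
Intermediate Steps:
z = -47/3 (z = -6 + (⅓)*(-29) = -6 - 29/3 = -47/3 ≈ -15.667)
n = -149/3 (n = -34 - 47/3 = -149/3 ≈ -49.667)
f(I) = 2*I² (f(I) = I*(2*I) = 2*I²)
V(E, s) = -10*s/3
V(-7, 12)*f(n) = (-10/3*12)*(2*(-149/3)²) = -80*22201/9 = -40*44402/9 = -1776080/9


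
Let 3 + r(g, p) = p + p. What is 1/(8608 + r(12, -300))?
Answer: 1/8005 ≈ 0.00012492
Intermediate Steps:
r(g, p) = -3 + 2*p (r(g, p) = -3 + (p + p) = -3 + 2*p)
1/(8608 + r(12, -300)) = 1/(8608 + (-3 + 2*(-300))) = 1/(8608 + (-3 - 600)) = 1/(8608 - 603) = 1/8005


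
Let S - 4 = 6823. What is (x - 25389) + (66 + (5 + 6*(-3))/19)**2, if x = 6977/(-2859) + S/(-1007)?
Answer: -1155950446804/54701247 ≈ -21132.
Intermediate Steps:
S = 6827 (S = 4 + 6823 = 6827)
x = -26544232/2879013 (x = 6977/(-2859) + 6827/(-1007) = 6977*(-1/2859) + 6827*(-1/1007) = -6977/2859 - 6827/1007 = -26544232/2879013 ≈ -9.2199)
(x - 25389) + (66 + (5 + 6*(-3))/19)**2 = (-26544232/2879013 - 25389) + (66 + (5 + 6*(-3))/19)**2 = -73121805289/2879013 + (66 + (5 - 18)*(1/19))**2 = -73121805289/2879013 + (66 - 13*1/19)**2 = -73121805289/2879013 + (66 - 13/19)**2 = -73121805289/2879013 + (1241/19)**2 = -73121805289/2879013 + 1540081/361 = -1155950446804/54701247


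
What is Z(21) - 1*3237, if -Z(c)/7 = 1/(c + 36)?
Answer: -184516/57 ≈ -3237.1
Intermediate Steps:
Z(c) = -7/(36 + c) (Z(c) = -7/(c + 36) = -7/(36 + c))
Z(21) - 1*3237 = -7/(36 + 21) - 1*3237 = -7/57 - 3237 = -184516/57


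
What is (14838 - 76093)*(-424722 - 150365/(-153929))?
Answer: 4004660929758115/153929 ≈ 2.6016e+10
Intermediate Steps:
(14838 - 76093)*(-424722 - 150365/(-153929)) = -61255*(-424722 - 150365*(-1/153929)) = -61255*(-424722 + 150365/153929) = -61255*(-65376882373/153929) = 4004660929758115/153929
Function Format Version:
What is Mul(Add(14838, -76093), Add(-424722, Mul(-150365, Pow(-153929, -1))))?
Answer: Rational(4004660929758115, 153929) ≈ 2.6016e+10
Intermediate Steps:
Mul(Add(14838, -76093), Add(-424722, Mul(-150365, Pow(-153929, -1)))) = Mul(-61255, Add(-424722, Mul(-150365, Rational(-1, 153929)))) = Mul(-61255, Add(-424722, Rational(150365, 153929))) = Mul(-61255, Rational(-65376882373, 153929)) = Rational(4004660929758115, 153929)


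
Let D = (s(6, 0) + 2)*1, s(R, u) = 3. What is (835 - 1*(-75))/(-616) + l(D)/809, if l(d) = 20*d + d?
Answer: -47965/35596 ≈ -1.3475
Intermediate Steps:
D = 5 (D = (3 + 2)*1 = 5*1 = 5)
l(d) = 21*d
(835 - 1*(-75))/(-616) + l(D)/809 = (835 - 1*(-75))/(-616) + (21*5)/809 = (835 + 75)*(-1/616) + 105*(1/809) = 910*(-1/616) + 105/809 = -65/44 + 105/809 = -47965/35596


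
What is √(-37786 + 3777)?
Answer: I*√34009 ≈ 184.42*I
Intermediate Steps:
√(-37786 + 3777) = √(-34009) = I*√34009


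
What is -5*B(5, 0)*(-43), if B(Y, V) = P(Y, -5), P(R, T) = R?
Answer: 1075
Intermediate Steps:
B(Y, V) = Y
-5*B(5, 0)*(-43) = -5*5*(-43) = -25*(-43) = 1075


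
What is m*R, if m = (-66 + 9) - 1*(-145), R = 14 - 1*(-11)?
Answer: 2200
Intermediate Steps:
R = 25 (R = 14 + 11 = 25)
m = 88 (m = -57 + 145 = 88)
m*R = 88*25 = 2200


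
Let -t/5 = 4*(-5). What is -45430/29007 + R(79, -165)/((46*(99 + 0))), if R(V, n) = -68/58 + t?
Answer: -9960647/6449223 ≈ -1.5445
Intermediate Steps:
t = 100 (t = -20*(-5) = -5*(-20) = 100)
R(V, n) = 2866/29 (R(V, n) = -68/58 + 100 = -68*1/58 + 100 = -34/29 + 100 = 2866/29)
-45430/29007 + R(79, -165)/((46*(99 + 0))) = -45430/29007 + 2866/(29*((46*(99 + 0)))) = -45430*1/29007 + 2866/(29*((46*99))) = -4130/2637 + (2866/29)/4554 = -4130/2637 + (2866/29)*(1/4554) = -4130/2637 + 1433/66033 = -9960647/6449223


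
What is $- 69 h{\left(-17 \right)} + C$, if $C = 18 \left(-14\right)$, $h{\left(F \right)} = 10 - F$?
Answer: $-2115$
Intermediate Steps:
$C = -252$
$- 69 h{\left(-17 \right)} + C = - 69 \left(10 - -17\right) - 252 = - 69 \left(10 + 17\right) - 252 = \left(-69\right) 27 - 252 = -1863 - 252 = -2115$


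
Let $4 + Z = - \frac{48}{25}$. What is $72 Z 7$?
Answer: $- \frac{74592}{25} \approx -2983.7$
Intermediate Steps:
$Z = - \frac{148}{25}$ ($Z = -4 - \frac{48}{25} = - \frac{148}{25} \approx -5.92$)
$72 Z 7 = 72 \left(- \frac{148}{25}\right) 7 = \left(- \frac{10656}{25}\right) 7 = - \frac{74592}{25}$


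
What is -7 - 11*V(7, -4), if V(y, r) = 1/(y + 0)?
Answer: -60/7 ≈ -8.5714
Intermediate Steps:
V(y, r) = 1/y
-7 - 11*V(7, -4) = -7 - 11/7 = -60/7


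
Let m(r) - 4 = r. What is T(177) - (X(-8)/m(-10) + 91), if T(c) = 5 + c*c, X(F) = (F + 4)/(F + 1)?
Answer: 656105/21 ≈ 31243.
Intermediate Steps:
X(F) = (4 + F)/(1 + F)
m(r) = 4 + r
T(c) = 5 + c**2
T(177) - (X(-8)/m(-10) + 91) = (5 + 177**2) - (((4 - 8)/(1 - 8))/(4 - 10) + 91) = (5 + 31329) - ((-4/(-7))/(-6) + 91) = 31334 - (-1/7*(-4)*(-1/6) + 91) = 31334 - ((4/7)*(-1/6) + 91) = 31334 - (-2/21 + 91) = 31334 - 1*1909/21 = 31334 - 1909/21 = 656105/21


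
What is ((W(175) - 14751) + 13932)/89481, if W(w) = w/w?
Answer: -818/89481 ≈ -0.0091416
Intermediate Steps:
W(w) = 1
((W(175) - 14751) + 13932)/89481 = ((1 - 14751) + 13932)/89481 = (-14750 + 13932)*(1/89481) = -818*1/89481 = -818/89481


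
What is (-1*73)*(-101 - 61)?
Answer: 11826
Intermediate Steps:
(-1*73)*(-101 - 61) = -73*(-162) = 11826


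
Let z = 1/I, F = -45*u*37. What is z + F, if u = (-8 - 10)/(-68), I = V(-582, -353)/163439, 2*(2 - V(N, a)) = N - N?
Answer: 1381739/17 ≈ 81279.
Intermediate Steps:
V(N, a) = 2 (V(N, a) = 2 - (N - N)/2 = 2 - ½*0 = 2 + 0 = 2)
I = 2/163439 ≈ 1.2237e-5
u = 9/34 (u = -18*(-1/68) = 9/34 ≈ 0.26471)
F = -14985/34 (F = -45*9/34*37 = -405/34*37 = -14985/34 ≈ -440.74)
z = 163439/2 (z = 1/(2/163439) = 163439/2 ≈ 81720.)
z + F = 163439/2 - 14985/34 = 1381739/17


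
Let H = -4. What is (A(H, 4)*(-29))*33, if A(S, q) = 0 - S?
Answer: -3828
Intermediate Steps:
A(S, q) = -S
(A(H, 4)*(-29))*33 = (-1*(-4)*(-29))*33 = (4*(-29))*33 = -116*33 = -3828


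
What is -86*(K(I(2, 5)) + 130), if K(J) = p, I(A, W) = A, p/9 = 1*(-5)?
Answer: -7310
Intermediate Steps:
p = -45 (p = 9*(1*(-5)) = 9*(-5) = -45)
K(J) = -45
-86*(K(I(2, 5)) + 130) = -86*(-45 + 130) = -86*85 = -7310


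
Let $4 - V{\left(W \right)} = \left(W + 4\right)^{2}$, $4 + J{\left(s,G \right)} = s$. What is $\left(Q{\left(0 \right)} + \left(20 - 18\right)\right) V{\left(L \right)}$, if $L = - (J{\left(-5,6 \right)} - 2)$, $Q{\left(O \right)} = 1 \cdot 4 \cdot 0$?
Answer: $-442$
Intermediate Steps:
$Q{\left(O \right)} = 0$ ($Q{\left(O \right)} = 4 \cdot 0 = 0$)
$J{\left(s,G \right)} = -4 + s$
$L = 11$ ($L = - (\left(-4 - 5\right) - 2) = - (-9 - 2) = \left(-1\right) \left(-11\right) = 11$)
$V{\left(W \right)} = 4 - \left(4 + W\right)^{2}$ ($V{\left(W \right)} = 4 - \left(W + 4\right)^{2} = 4 - \left(4 + W\right)^{2}$)
$\left(Q{\left(0 \right)} + \left(20 - 18\right)\right) V{\left(L \right)} = \left(0 + \left(20 - 18\right)\right) \left(4 - \left(4 + 11\right)^{2}\right) = \left(0 + 2\right) \left(4 - 15^{2}\right) = 2 \left(4 - 225\right) = 2 \left(-221\right) = -442$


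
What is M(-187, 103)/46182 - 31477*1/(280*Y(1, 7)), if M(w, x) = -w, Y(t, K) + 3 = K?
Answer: -726730687/25861920 ≈ -28.100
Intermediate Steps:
Y(t, K) = -3 + K
M(-187, 103)/46182 - 31477*1/(280*Y(1, 7)) = -1*(-187)/46182 - 31477*1/(280*(-3 + 7)) = 187*(1/46182) - 31477/((4*(-35))*(-8)) = 187/46182 - 31477/((-140*(-8))) = 187/46182 - 31477/1120 = -726730687/25861920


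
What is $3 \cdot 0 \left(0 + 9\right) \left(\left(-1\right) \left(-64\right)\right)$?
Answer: $0$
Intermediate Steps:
$3 \cdot 0 \left(0 + 9\right) \left(\left(-1\right) \left(-64\right)\right) = 0 \cdot 9 \cdot 64 = 0 \cdot 64 = 0$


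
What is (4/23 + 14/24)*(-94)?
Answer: -9823/138 ≈ -71.181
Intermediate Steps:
(4/23 + 14/24)*(-94) = (4*(1/23) + 14*(1/24))*(-94) = (4/23 + 7/12)*(-94) = (209/276)*(-94) = -9823/138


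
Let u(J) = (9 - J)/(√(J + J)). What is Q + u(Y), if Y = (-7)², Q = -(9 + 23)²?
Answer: -1024 - 20*√2/7 ≈ -1028.0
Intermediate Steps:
Q = -1024 (Q = -1*32² = -1*1024 = -1024)
Y = 49
u(J) = √2*(9 - J)/(2*√J) (u(J) = (9 - J)/(√(2*J)) = (9 - J)/((√2*√J)) = (9 - J)*(√2/(2*√J)) = √2*(9 - J)/(2*√J))
Q + u(Y) = -1024 + √2*(9 - 1*49)/(2*√49) = -1024 + (½)*√2*(⅐)*(9 - 49) = -1024 + (½)*√2*(⅐)*(-40) = -1024 - 20*√2/7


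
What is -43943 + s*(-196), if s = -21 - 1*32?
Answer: -33555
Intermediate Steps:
s = -53 (s = -21 - 32 = -53)
-43943 + s*(-196) = -43943 - 53*(-196) = -43943 + 10388 = -33555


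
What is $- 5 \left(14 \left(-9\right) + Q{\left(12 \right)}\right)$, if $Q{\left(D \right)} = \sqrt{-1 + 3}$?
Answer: $630 - 5 \sqrt{2} \approx 622.93$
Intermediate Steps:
$Q{\left(D \right)} = \sqrt{2}$
$- 5 \left(14 \left(-9\right) + Q{\left(12 \right)}\right) = - 5 \left(14 \left(-9\right) + \sqrt{2}\right) = - 5 \left(-126 + \sqrt{2}\right) = 630 - 5 \sqrt{2}$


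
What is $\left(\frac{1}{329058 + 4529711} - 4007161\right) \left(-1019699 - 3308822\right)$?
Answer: $\frac{84275739624813968968}{4858769} \approx 1.7345 \cdot 10^{13}$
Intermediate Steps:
$\left(\frac{1}{329058 + 4529711} - 4007161\right) \left(-1019699 - 3308822\right) = \left(\frac{1}{4858769} - 4007161\right) \left(-4328521\right) = \left(- \frac{19469869644808}{4858769}\right) \left(-4328521\right) = \frac{84275739624813968968}{4858769}$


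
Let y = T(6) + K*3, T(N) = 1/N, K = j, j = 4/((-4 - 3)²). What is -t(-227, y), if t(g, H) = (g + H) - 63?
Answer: 85139/294 ≈ 289.59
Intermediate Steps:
j = 4/49 (j = 4/((-7)²) = 4/49 ≈ 0.081633)
K = 4/49 ≈ 0.081633
y = 121/294 (y = 1/6 + (4/49)*3 = ⅙ + 12/49 = 121/294 ≈ 0.41156)
t(g, H) = -63 + H + g (t(g, H) = (H + g) - 63 = -63 + H + g)
-t(-227, y) = -(-63 + 121/294 - 227) = -1*(-85139/294) = 85139/294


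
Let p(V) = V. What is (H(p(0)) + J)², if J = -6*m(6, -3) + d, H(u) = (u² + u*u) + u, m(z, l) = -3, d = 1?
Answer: 361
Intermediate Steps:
H(u) = u + 2*u² (H(u) = (u² + u²) + u = 2*u² + u = u + 2*u²)
J = 19 (J = -6*(-3) + 1 = 18 + 1 = 19)
(H(p(0)) + J)² = (0*(1 + 2*0) + 19)² = (0*(1 + 0) + 19)² = (0*1 + 19)² = (0 + 19)² = 19² = 361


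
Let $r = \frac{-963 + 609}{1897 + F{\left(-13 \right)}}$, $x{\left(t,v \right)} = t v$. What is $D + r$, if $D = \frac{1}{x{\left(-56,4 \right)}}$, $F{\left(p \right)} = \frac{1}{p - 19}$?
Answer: $- \frac{2598175}{13597472} \approx -0.19108$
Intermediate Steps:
$F{\left(p \right)} = \frac{1}{-19 + p}$
$D = - \frac{1}{224}$ ($D = \frac{1}{\left(-56\right) 4} = \frac{1}{-224} = - \frac{1}{224} \approx -0.0044643$)
$r = - \frac{11328}{60703}$ ($r = \frac{-963 + 609}{1897 + \frac{1}{-19 - 13}} = - \frac{354}{1897 + \frac{1}{-32}} = - \frac{354}{1897 - \frac{1}{32}} = - \frac{354}{\frac{60703}{32}} = \left(-354\right) \frac{32}{60703} = - \frac{11328}{60703} \approx -0.18661$)
$D + r = - \frac{1}{224} - \frac{11328}{60703} = - \frac{2598175}{13597472}$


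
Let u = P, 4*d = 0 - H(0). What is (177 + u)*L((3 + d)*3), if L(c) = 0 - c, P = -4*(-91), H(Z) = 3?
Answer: -14607/4 ≈ -3651.8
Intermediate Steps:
P = 364
d = -¾ (d = (0 - 1*3)/4 = (0 - 3)/4 = (¼)*(-3) = -¾ ≈ -0.75000)
L(c) = -c
u = 364
(177 + u)*L((3 + d)*3) = (177 + 364)*(-(3 - ¾)*3) = 541*(-9*3/4) = 541*(-1*27/4) = 541*(-27/4) = -14607/4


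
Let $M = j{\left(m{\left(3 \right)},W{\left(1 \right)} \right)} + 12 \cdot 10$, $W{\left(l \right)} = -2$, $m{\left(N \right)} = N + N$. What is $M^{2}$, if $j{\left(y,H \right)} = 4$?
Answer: $15376$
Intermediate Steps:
$m{\left(N \right)} = 2 N$
$M = 124$ ($M = 4 + 12 \cdot 10 = 4 + 120 = 124$)
$M^{2} = 124^{2} = 15376$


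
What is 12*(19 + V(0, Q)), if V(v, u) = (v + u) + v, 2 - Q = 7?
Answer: 168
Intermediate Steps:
Q = -5 (Q = 2 - 1*7 = 2 - 7 = -5)
V(v, u) = u + 2*v (V(v, u) = (u + v) + v = u + 2*v)
12*(19 + V(0, Q)) = 12*(19 + (-5 + 2*0)) = 12*(19 + (-5 + 0)) = 12*(19 - 5) = 12*14 = 168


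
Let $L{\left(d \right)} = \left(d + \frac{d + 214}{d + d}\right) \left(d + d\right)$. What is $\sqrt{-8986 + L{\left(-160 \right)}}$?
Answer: $2 \sqrt{10567} \approx 205.59$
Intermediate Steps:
$L{\left(d \right)} = 2 d \left(d + \frac{214 + d}{2 d}\right)$ ($L{\left(d \right)} = \left(d + \frac{214 + d}{2 d}\right) 2 d = 2 d \left(d + \frac{214 + d}{2 d}\right)$)
$\sqrt{-8986 + L{\left(-160 \right)}} = \sqrt{-8986 + \left(214 - 160 + 2 \left(-160\right)^{2}\right)} = \sqrt{-8986 + \left(214 - 160 + 2 \cdot 25600\right)} = \sqrt{-8986 + \left(214 - 160 + 51200\right)} = \sqrt{-8986 + 51254} = \sqrt{42268} = 2 \sqrt{10567}$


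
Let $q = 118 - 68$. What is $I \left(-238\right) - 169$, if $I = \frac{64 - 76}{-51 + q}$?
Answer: $-3025$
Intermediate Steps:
$q = 50$ ($q = 118 - 68 = 50$)
$I = 12$ ($I = \frac{64 - 76}{-51 + 50} = \frac{64 - 76}{-1} = \left(-12\right) \left(-1\right) = 12$)
$I \left(-238\right) - 169 = 12 \left(-238\right) - 169 = -2856 - 169 = -3025$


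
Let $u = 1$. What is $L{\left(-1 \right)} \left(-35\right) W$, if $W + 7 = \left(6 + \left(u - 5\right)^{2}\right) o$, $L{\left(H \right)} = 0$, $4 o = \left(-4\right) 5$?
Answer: $0$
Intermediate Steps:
$o = -5$ ($o = \frac{\left(-4\right) 5}{4} = \frac{1}{4} \left(-20\right) = -5$)
$W = -117$ ($W = -7 + \left(6 + \left(1 - 5\right)^{2}\right) \left(-5\right) = -7 + \left(6 + \left(-4\right)^{2}\right) \left(-5\right) = -7 + \left(6 + 16\right) \left(-5\right) = -7 + 22 \left(-5\right) = -7 - 110 = -117$)
$L{\left(-1 \right)} \left(-35\right) W = 0 \left(-35\right) \left(-117\right) = 0 \left(-117\right) = 0$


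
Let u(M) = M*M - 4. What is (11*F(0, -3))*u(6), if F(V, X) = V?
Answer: 0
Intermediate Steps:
u(M) = -4 + M**2 (u(M) = M**2 - 4 = -4 + M**2)
(11*F(0, -3))*u(6) = (11*0)*(-4 + 6**2) = 0*(-4 + 36) = 0*32 = 0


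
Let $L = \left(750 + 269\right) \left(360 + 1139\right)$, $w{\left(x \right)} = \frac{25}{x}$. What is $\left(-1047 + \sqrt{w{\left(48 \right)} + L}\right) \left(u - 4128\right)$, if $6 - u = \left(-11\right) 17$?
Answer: $4119945 - \frac{3935 \sqrt{219957339}}{12} \approx -7.4337 \cdot 10^{5}$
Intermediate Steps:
$u = 193$ ($u = 6 - \left(-11\right) 17 = 6 - -187 = 6 + 187 = 193$)
$L = 1527481$ ($L = 1019 \cdot 1499 = 1527481$)
$\left(-1047 + \sqrt{w{\left(48 \right)} + L}\right) \left(u - 4128\right) = \left(-1047 + \sqrt{\frac{25}{48} + 1527481}\right) \left(193 - 4128\right) = \left(-1047 + \sqrt{25 \cdot \frac{1}{48} + 1527481}\right) \left(-3935\right) = \left(-1047 + \sqrt{\frac{25}{48} + 1527481}\right) \left(-3935\right) = \left(-1047 + \sqrt{\frac{73319113}{48}}\right) \left(-3935\right) = \left(-1047 + \frac{\sqrt{219957339}}{12}\right) \left(-3935\right) = 4119945 - \frac{3935 \sqrt{219957339}}{12}$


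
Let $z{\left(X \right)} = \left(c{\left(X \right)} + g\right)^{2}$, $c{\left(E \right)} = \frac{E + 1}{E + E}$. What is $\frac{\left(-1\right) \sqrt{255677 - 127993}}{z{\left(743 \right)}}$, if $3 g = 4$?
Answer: $- \frac{4968441 \sqrt{31921}}{8355872} \approx -106.23$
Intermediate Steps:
$c{\left(E \right)} = \frac{1 + E}{2 E}$
$g = \frac{4}{3}$ ($g = \frac{1}{3} \cdot 4 = \frac{4}{3} \approx 1.3333$)
$z{\left(X \right)} = \left(\frac{4}{3} + \frac{1 + X}{2 X}\right)^{2}$ ($z{\left(X \right)} = \left(\frac{1 + X}{2 X} + \frac{4}{3}\right)^{2} = \left(\frac{4}{3} + \frac{1 + X}{2 X}\right)^{2}$)
$\frac{\left(-1\right) \sqrt{255677 - 127993}}{z{\left(743 \right)}} = \frac{\left(-1\right) \sqrt{255677 - 127993}}{\frac{1}{36} \cdot \frac{1}{552049} \left(3 + 11 \cdot 743\right)^{2}} = \frac{\left(-1\right) \sqrt{127684}}{\frac{1}{36} \cdot \frac{1}{552049} \left(3 + 8173\right)^{2}} = \frac{\left(-1\right) 2 \sqrt{31921}}{\frac{1}{36} \cdot \frac{1}{552049} \cdot 8176^{2}} = \frac{\left(-2\right) \sqrt{31921}}{\frac{1}{36} \cdot \frac{1}{552049} \cdot 66846976} = \frac{\left(-2\right) \sqrt{31921}}{\frac{16711744}{4968441}} = - 2 \sqrt{31921} \cdot \frac{4968441}{16711744} = - \frac{4968441 \sqrt{31921}}{8355872}$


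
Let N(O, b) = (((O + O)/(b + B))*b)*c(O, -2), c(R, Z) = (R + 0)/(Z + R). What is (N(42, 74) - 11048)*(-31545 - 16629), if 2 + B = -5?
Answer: 176723717604/335 ≈ 5.2753e+8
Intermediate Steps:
B = -7 (B = -2 - 5 = -7)
c(R, Z) = R/(R + Z)
N(O, b) = 2*b*O²/((-7 + b)*(-2 + O)) (N(O, b) = (((O + O)/(b - 7))*b)*(O/(O - 2)) = (((2*O)/(-7 + b))*b)*(O/(-2 + O)) = ((2*O/(-7 + b))*b)*(O/(-2 + O)) = (2*O*b/(-7 + b))*(O/(-2 + O)) = 2*b*O²/((-7 + b)*(-2 + O)))
(N(42, 74) - 11048)*(-31545 - 16629) = (2*74*42²/((-7 + 74)*(-2 + 42)) - 11048)*(-31545 - 16629) = (2*74*1764/(67*40) - 11048)*(-48174) = (2*74*1764*(1/67)*(1/40) - 11048)*(-48174) = (32634/335 - 11048)*(-48174) = -3668446/335*(-48174) = 176723717604/335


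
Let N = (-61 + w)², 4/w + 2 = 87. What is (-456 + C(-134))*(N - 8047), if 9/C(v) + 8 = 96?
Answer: 627798440433/317900 ≈ 1.9748e+6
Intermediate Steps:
w = 4/85 (w = 4/(-2 + 87) = 4/85 ≈ 0.047059)
C(v) = 9/88 (C(v) = 9/(-8 + 96) = 9/88)
N = 26842761/7225 (N = (-61 + 4/85)² = (-5181/85)² = 26842761/7225 ≈ 3715.3)
(-456 + C(-134))*(N - 8047) = (-456 + 9/88)*(26842761/7225 - 8047) = -40119/88*(-31296814/7225) = 627798440433/317900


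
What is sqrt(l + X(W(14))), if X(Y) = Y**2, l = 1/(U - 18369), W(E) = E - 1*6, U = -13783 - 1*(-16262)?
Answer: sqrt(16159478510)/15890 ≈ 8.0000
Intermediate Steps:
U = 2479 (U = -13783 + 16262 = 2479)
W(E) = -6 + E (W(E) = E - 6 = -6 + E)
l = -1/15890 (l = 1/(2479 - 18369) = 1/(-15890) = -1/15890 ≈ -6.2933e-5)
sqrt(l + X(W(14))) = sqrt(-1/15890 + (-6 + 14)**2) = sqrt(-1/15890 + 8**2) = sqrt(-1/15890 + 64) = sqrt(1016959/15890) = sqrt(16159478510)/15890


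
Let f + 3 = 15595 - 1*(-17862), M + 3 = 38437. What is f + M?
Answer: 71888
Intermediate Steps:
M = 38434 (M = -3 + 38437 = 38434)
f = 33454 (f = -3 + (15595 - 1*(-17862)) = -3 + (15595 + 17862) = -3 + 33457 = 33454)
f + M = 33454 + 38434 = 71888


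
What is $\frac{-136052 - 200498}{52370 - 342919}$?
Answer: $\frac{336550}{290549} \approx 1.1583$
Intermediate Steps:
$\frac{-136052 - 200498}{52370 - 342919} = - \frac{336550}{-290549} = \left(-336550\right) \left(- \frac{1}{290549}\right) = \frac{336550}{290549}$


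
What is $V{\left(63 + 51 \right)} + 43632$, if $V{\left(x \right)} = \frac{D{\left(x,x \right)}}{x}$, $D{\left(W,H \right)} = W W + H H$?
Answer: $43860$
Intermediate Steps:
$D{\left(W,H \right)} = H^{2} + W^{2}$ ($D{\left(W,H \right)} = W^{2} + H^{2} = H^{2} + W^{2}$)
$V{\left(x \right)} = 2 x$ ($V{\left(x \right)} = \frac{x^{2} + x^{2}}{x} = \frac{2 x^{2}}{x} = 2 x$)
$V{\left(63 + 51 \right)} + 43632 = 2 \left(63 + 51\right) + 43632 = 2 \cdot 114 + 43632 = 228 + 43632 = 43860$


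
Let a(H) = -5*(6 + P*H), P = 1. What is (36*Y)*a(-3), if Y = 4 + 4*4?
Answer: -10800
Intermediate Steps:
Y = 20 (Y = 4 + 16 = 20)
a(H) = -30 - 5*H (a(H) = -5*(6 + 1*H) = -5*(6 + H) = -30 - 5*H)
(36*Y)*a(-3) = (36*20)*(-30 - 5*(-3)) = 720*(-30 + 15) = 720*(-15) = -10800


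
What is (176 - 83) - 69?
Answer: 24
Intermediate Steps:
(176 - 83) - 69 = 93 - 69 = 24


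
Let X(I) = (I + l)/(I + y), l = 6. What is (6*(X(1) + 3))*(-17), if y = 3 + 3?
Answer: -408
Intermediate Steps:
y = 6
X(I) = 1 (X(I) = (I + 6)/(I + 6) = (6 + I)/(6 + I) = 1)
(6*(X(1) + 3))*(-17) = (6*(1 + 3))*(-17) = (6*4)*(-17) = 24*(-17) = -408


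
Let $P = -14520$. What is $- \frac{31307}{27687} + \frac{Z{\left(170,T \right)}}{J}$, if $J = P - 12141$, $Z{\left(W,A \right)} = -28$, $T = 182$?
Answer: $- \frac{277966897}{246054369} \approx -1.1297$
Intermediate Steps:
$J = -26661$ ($J = -14520 - 12141 = -26661$)
$- \frac{31307}{27687} + \frac{Z{\left(170,T \right)}}{J} = - \frac{31307}{27687} - \frac{28}{-26661} = \left(-31307\right) \frac{1}{27687} - - \frac{28}{26661} = - \frac{31307}{27687} + \frac{28}{26661} = - \frac{277966897}{246054369}$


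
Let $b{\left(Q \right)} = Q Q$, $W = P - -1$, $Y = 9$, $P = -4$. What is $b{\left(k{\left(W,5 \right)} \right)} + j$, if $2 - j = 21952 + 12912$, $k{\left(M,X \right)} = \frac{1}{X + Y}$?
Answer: $- \frac{6832951}{196} \approx -34862.0$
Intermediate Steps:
$W = -3$ ($W = -4 - -1 = -4 + 1 = -3$)
$k{\left(M,X \right)} = \frac{1}{9 + X}$ ($k{\left(M,X \right)} = \frac{1}{X + 9} = \frac{1}{9 + X}$)
$b{\left(Q \right)} = Q^{2}$
$j = -34862$ ($j = 2 - \left(21952 + 12912\right) = 2 - 34864 = -34862$)
$b{\left(k{\left(W,5 \right)} \right)} + j = \left(\frac{1}{9 + 5}\right)^{2} - 34862 = \left(\frac{1}{14}\right)^{2} - 34862 = \frac{1}{196} - 34862 = - \frac{6832951}{196}$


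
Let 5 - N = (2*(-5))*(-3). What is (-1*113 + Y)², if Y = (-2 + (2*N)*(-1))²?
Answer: 4800481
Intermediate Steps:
N = -25 (N = 5 - 2*(-5)*(-3) = 5 - (-10)*(-3) = 5 - 1*30 = 5 - 30 = -25)
Y = 2304 (Y = (-2 + (2*(-25))*(-1))² = (-2 - 50*(-1))² = (-2 + 50)² = 48² = 2304)
(-1*113 + Y)² = (-1*113 + 2304)² = (-113 + 2304)² = 2191² = 4800481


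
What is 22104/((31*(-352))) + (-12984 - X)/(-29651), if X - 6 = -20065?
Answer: -91576013/40443964 ≈ -2.2643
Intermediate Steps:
X = -20059 (X = 6 - 20065 = -20059)
22104/((31*(-352))) + (-12984 - X)/(-29651) = 22104/((31*(-352))) + (-12984 - 1*(-20059))/(-29651) = 22104/(-10912) + (-12984 + 20059)*(-1/29651) = 22104*(-1/10912) + 7075*(-1/29651) = -2763/1364 - 7075/29651 = -91576013/40443964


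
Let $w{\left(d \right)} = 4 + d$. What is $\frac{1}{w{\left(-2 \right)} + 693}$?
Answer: $\frac{1}{695} \approx 0.0014388$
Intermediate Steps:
$\frac{1}{w{\left(-2 \right)} + 693} = \frac{1}{\left(4 - 2\right) + 693} = \frac{1}{2 + 693} = \frac{1}{695}$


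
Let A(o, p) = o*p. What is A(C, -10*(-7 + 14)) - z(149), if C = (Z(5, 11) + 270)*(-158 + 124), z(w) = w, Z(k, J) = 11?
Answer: 668631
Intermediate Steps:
C = -9554 (C = (11 + 270)*(-158 + 124) = 281*(-34) = -9554)
A(C, -10*(-7 + 14)) - z(149) = -(-95540)*(-7 + 14) - 1*149 = -(-95540)*7 - 149 = -9554*(-70) - 149 = 668780 - 149 = 668631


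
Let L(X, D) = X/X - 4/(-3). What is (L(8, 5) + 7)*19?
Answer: 532/3 ≈ 177.33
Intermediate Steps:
L(X, D) = 7/3 (L(X, D) = 1 - 4*(-1/3) = 1 + 4/3 = 7/3)
(L(8, 5) + 7)*19 = (7/3 + 7)*19 = (28/3)*19 = 532/3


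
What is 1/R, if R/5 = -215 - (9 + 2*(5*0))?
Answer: -1/1120 ≈ -0.00089286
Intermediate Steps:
R = -1120 (R = 5*(-215 - (9 + 2*(5*0))) = 5*(-215 - (9 + 2*0)) = 5*(-215 - (9 + 0)) = 5*(-215 - 1*9) = 5*(-215 - 9) = 5*(-224) = -1120)
1/R = 1/(-1120) = -1/1120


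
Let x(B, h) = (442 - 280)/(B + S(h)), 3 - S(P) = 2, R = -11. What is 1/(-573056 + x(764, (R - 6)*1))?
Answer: -85/48709742 ≈ -1.7450e-6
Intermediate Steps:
S(P) = 1 (S(P) = 3 - 1*2 = 3 - 2 = 1)
x(B, h) = 162/(1 + B) (x(B, h) = (442 - 280)/(B + 1) = 162/(1 + B))
1/(-573056 + x(764, (R - 6)*1)) = 1/(-573056 + 162/(1 + 764)) = 1/(-573056 + 162/765) = 1/(-573056 + 162*(1/765)) = 1/(-573056 + 18/85) = 1/(-48709742/85) = -85/48709742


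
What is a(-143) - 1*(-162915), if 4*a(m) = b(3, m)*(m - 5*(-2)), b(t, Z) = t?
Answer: 651261/4 ≈ 1.6282e+5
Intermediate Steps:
a(m) = 15/2 + 3*m/4 (a(m) = (3*(m - 5*(-2)))/4 = (3*(m + 10))/4 = (3*(10 + m))/4 = (30 + 3*m)/4 = 15/2 + 3*m/4)
a(-143) - 1*(-162915) = (15/2 + (¾)*(-143)) - 1*(-162915) = (15/2 - 429/4) + 162915 = -399/4 + 162915 = 651261/4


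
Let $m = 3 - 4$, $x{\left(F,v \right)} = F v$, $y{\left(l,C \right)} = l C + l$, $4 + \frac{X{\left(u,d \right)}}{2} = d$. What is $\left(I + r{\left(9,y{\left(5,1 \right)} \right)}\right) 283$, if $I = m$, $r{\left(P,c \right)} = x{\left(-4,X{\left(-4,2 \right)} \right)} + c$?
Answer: $7075$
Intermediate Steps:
$X{\left(u,d \right)} = -8 + 2 d$
$y{\left(l,C \right)} = l + C l$ ($y{\left(l,C \right)} = C l + l = l + C l$)
$m = -1$ ($m = 3 - 4 = -1$)
$r{\left(P,c \right)} = 16 + c$ ($r{\left(P,c \right)} = - 4 \left(-8 + 2 \cdot 2\right) + c = - 4 \left(-8 + 4\right) + c = \left(-4\right) \left(-4\right) + c = 16 + c$)
$I = -1$
$\left(I + r{\left(9,y{\left(5,1 \right)} \right)}\right) 283 = \left(-1 + \left(16 + 5 \left(1 + 1\right)\right)\right) 283 = \left(-1 + \left(16 + 5 \cdot 2\right)\right) 283 = \left(-1 + \left(16 + 10\right)\right) 283 = \left(-1 + 26\right) 283 = 25 \cdot 283 = 7075$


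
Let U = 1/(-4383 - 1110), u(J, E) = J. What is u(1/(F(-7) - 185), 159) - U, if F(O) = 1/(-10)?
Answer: -17693/3389181 ≈ -0.0052204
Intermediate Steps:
F(O) = -1/10
U = -1/5493 (U = 1/(-5493) = -1/5493 ≈ -0.00018205)
u(1/(F(-7) - 185), 159) - U = 1/(-1/10 - 185) - 1*(-1/5493) = 1/(-1851/10) + 1/5493 = -10/1851 + 1/5493 = -17693/3389181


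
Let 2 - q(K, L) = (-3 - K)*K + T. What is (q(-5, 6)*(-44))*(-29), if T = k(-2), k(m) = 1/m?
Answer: 15950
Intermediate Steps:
T = -1/2 (T = 1/(-2) = -1/2 ≈ -0.50000)
q(K, L) = 5/2 - K*(-3 - K) (q(K, L) = 2 - ((-3 - K)*K - 1/2) = 2 - (K*(-3 - K) - 1/2) = 2 - (-1/2 + K*(-3 - K)) = 2 + (1/2 - K*(-3 - K)) = 5/2 - K*(-3 - K))
(q(-5, 6)*(-44))*(-29) = ((5/2 + (-5)**2 + 3*(-5))*(-44))*(-29) = ((5/2 + 25 - 15)*(-44))*(-29) = ((25/2)*(-44))*(-29) = -550*(-29) = 15950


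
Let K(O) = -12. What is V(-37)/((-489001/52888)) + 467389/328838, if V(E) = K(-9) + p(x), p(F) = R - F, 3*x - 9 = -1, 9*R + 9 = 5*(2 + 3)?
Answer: 4074406956205/1447218997542 ≈ 2.8153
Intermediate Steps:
R = 16/9 (R = -1 + (5*(2 + 3))/9 = -1 + (5*5)/9 = -1 + (1/9)*25 = -1 + 25/9 = 16/9 ≈ 1.7778)
x = 8/3 (x = 3 + (1/3)*(-1) = 3 - 1/3 = 8/3 ≈ 2.6667)
p(F) = 16/9 - F
V(E) = -116/9 (V(E) = -12 + (16/9 - 1*8/3) = -12 + (16/9 - 8/3) = -12 - 8/9 = -116/9)
V(-37)/((-489001/52888)) + 467389/328838 = -116/(9*((-489001/52888))) + 467389/328838 = -116/(9*((-489001*1/52888))) + 467389*(1/328838) = -116/(9*(-489001/52888)) + 467389/328838 = -116/9*(-52888/489001) + 467389/328838 = 6135008/4401009 + 467389/328838 = 4074406956205/1447218997542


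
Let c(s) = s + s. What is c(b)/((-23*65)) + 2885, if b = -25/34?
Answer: 14664460/5083 ≈ 2885.0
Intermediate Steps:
b = -25/34 (b = -25*1/34 = -25/34 ≈ -0.73529)
c(s) = 2*s
c(b)/((-23*65)) + 2885 = (2*(-25/34))/((-23*65)) + 2885 = -25/17/(-1495) + 2885 = -25/17*(-1/1495) + 2885 = 5/5083 + 2885 = 14664460/5083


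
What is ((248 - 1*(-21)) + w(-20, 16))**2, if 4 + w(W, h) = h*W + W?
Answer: 5625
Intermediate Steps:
w(W, h) = -4 + W + W*h (w(W, h) = -4 + (h*W + W) = -4 + (W*h + W) = -4 + (W + W*h) = -4 + W + W*h)
((248 - 1*(-21)) + w(-20, 16))**2 = ((248 - 1*(-21)) + (-4 - 20 - 20*16))**2 = ((248 + 21) + (-4 - 20 - 320))**2 = (269 - 344)**2 = (-75)**2 = 5625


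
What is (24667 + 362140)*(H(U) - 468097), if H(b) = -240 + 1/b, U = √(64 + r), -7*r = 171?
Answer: -181156029959 + 386807*√1939/277 ≈ -1.8116e+11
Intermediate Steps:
r = -171/7 (r = -⅐*171 = -171/7 ≈ -24.429)
U = √1939/7 (U = √(64 - 171/7) = √(277/7) = √1939/7 ≈ 6.2906)
(24667 + 362140)*(H(U) - 468097) = (24667 + 362140)*((-240 + 1/(√1939/7)) - 468097) = 386807*((-240 + √1939/277) - 468097) = 386807*(-468337 + √1939/277) = -181156029959 + 386807*√1939/277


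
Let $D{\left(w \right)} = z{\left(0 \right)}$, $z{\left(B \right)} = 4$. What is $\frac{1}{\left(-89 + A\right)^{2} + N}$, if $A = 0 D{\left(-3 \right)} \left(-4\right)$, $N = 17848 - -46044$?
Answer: $\frac{1}{71813} \approx 1.3925 \cdot 10^{-5}$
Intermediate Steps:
$N = 63892$ ($N = 17848 + 46044 = 63892$)
$D{\left(w \right)} = 4$
$A = 0$ ($A = 0 \cdot 4 \left(-4\right) = 0 \left(-4\right) = 0$)
$\frac{1}{\left(-89 + A\right)^{2} + N} = \frac{1}{\left(-89 + 0\right)^{2} + 63892} = \frac{1}{\left(-89\right)^{2} + 63892} = \frac{1}{7921 + 63892} = \frac{1}{71813}$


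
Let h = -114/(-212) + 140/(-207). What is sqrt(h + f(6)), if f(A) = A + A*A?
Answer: sqrt(2239359074)/7314 ≈ 6.4700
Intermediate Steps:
h = -3041/21942 (h = -114*(-1/212) + 140*(-1/207) = 57/106 - 140/207 = -3041/21942 ≈ -0.13859)
f(A) = A + A**2
sqrt(h + f(6)) = sqrt(-3041/21942 + 6*(1 + 6)) = sqrt(-3041/21942 + 6*7) = sqrt(-3041/21942 + 42) = sqrt(918523/21942) = sqrt(2239359074)/7314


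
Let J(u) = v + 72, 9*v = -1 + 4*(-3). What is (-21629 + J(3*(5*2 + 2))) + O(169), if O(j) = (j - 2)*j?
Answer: 59981/9 ≈ 6664.6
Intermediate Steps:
O(j) = j*(-2 + j) (O(j) = (-2 + j)*j = j*(-2 + j))
v = -13/9 (v = (-1 + 4*(-3))/9 = (-1 - 12)/9 = (1/9)*(-13) = -13/9 ≈ -1.4444)
J(u) = 635/9 (J(u) = -13/9 + 72 = 635/9)
(-21629 + J(3*(5*2 + 2))) + O(169) = (-21629 + 635/9) + 169*(-2 + 169) = -194026/9 + 169*167 = -194026/9 + 28223 = 59981/9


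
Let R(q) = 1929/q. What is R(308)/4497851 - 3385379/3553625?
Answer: -4689887683780307/4922972134041500 ≈ -0.95265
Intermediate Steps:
R(308)/4497851 - 3385379/3553625 = (1929/308)/4497851 - 3385379/3553625 = (1929*(1/308))*(1/4497851) - 3385379*1/3553625 = (1929/308)*(1/4497851) - 3385379/3553625 = 1929/1385338108 - 3385379/3553625 = -4689887683780307/4922972134041500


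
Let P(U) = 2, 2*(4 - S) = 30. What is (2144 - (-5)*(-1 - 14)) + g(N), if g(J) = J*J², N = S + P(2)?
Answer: 1340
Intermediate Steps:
S = -11 (S = 4 - ½*30 = 4 - 15 = -11)
N = -9 (N = -11 + 2 = -9)
g(J) = J³
(2144 - (-5)*(-1 - 14)) + g(N) = (2144 - (-5)*(-1 - 14)) + (-9)³ = (2144 - (-5)*(-15)) - 729 = (2144 - 1*75) - 729 = (2144 - 75) - 729 = 2069 - 729 = 1340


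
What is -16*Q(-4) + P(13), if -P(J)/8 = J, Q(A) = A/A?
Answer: -120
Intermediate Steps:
Q(A) = 1
P(J) = -8*J
-16*Q(-4) + P(13) = -16*1 - 8*13 = -16 - 104 = -120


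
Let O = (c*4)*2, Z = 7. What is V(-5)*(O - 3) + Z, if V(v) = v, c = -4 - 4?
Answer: 342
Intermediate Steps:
c = -8
O = -64 (O = -8*4*2 = -32*2 = -64)
V(-5)*(O - 3) + Z = -5*(-64 - 3) + 7 = -5*(-67) + 7 = 335 + 7 = 342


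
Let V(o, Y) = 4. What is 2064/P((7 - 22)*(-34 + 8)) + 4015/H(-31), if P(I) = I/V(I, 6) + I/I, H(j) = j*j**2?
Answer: 122186293/5868827 ≈ 20.820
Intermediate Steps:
H(j) = j**3
P(I) = 1 + I/4 (P(I) = I/4 + I/I = I*(1/4) + 1 = I/4 + 1 = 1 + I/4)
2064/P((7 - 22)*(-34 + 8)) + 4015/H(-31) = 2064/(1 + ((7 - 22)*(-34 + 8))/4) + 4015/((-31)**3) = 2064/(1 + (-15*(-26))/4) + 4015/(-29791) = 2064/(1 + (1/4)*390) + 4015*(-1/29791) = 2064/(1 + 195/2) - 4015/29791 = 2064/(197/2) - 4015/29791 = 2064*(2/197) - 4015/29791 = 4128/197 - 4015/29791 = 122186293/5868827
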